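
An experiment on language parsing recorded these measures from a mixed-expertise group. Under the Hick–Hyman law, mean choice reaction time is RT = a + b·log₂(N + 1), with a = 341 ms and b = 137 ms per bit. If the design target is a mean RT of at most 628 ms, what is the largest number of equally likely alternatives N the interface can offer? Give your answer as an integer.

Set 341 + 137·log₂(N + 1) ≤ 628.
log₂(N + 1) ≤ (628 − 341) / 137 = 2.0949.
N + 1 ≤ 2^2.0949 = 4.2720.
N ≤ 3.2720, so the largest integer N is 3.

3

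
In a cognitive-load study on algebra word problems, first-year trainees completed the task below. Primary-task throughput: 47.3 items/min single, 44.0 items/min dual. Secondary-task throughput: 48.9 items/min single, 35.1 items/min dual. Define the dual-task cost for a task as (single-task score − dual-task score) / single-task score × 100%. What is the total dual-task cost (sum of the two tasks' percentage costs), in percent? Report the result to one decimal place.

35.2

Primary cost = (47.3 − 44.0) / 47.3 × 100% = 6.9767%.
Secondary cost = (48.9 − 35.1) / 48.9 × 100% = 28.2209%.
Total = 6.9767% + 28.2209% = 35.1976% ≈ 35.2%.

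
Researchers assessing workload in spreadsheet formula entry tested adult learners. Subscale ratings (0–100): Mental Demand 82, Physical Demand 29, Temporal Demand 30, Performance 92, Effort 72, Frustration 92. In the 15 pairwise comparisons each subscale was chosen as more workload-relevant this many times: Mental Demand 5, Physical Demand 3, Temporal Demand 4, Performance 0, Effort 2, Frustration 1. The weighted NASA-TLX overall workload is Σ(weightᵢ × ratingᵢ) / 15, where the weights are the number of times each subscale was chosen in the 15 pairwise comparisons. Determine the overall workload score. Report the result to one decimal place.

56.9

The tallies are the weights (they sum to 15).
Weighted sum = 5·82 + 3·29 + 4·30 + 0·92 + 2·72 + 1·92
            = 410 + 87 + 120 + 0 + 144 + 92 = 853.
Overall workload = 853 / 15 = 56.8667 ≈ 56.9.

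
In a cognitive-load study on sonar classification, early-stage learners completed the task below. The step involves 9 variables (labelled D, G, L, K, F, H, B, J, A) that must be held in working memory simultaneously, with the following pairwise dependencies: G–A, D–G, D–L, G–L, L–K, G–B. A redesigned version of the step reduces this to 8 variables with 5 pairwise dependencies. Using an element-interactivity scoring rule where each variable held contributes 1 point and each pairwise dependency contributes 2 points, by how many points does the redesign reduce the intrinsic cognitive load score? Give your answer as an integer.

3

Original: 9 × 1 + 6 × 2 = 9 + 12 = 21.
Redesigned: 8 × 1 + 5 × 2 = 8 + 10 = 18.
Reduction = 21 − 18 = 3.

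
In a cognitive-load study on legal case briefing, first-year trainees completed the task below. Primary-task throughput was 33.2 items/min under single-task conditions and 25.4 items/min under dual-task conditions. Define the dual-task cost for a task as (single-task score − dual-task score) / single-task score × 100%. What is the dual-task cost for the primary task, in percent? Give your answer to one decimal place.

Cost = (33.2 − 25.4) / 33.2 × 100%
     = 7.8000 / 33.2 × 100% = 23.4940%.
≈ 23.5%.

23.5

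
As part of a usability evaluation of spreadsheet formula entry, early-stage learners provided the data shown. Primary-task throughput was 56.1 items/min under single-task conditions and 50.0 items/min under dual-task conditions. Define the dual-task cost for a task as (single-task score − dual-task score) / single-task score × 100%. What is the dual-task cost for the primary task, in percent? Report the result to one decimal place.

Cost = (56.1 − 50.0) / 56.1 × 100%
     = 6.1000 / 56.1 × 100% = 10.8734%.
≈ 10.9%.

10.9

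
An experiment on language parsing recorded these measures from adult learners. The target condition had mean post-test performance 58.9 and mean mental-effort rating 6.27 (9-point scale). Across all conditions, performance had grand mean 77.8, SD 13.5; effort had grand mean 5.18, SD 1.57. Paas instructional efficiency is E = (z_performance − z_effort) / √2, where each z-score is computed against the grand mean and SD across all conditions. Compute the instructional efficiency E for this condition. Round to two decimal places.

z_performance = (58.9 − 77.8) / 13.5 = -18.9000 / 13.5 = -1.4000.
z_effort = (6.27 − 5.18) / 1.57 = 1.0900 / 1.57 = 0.6943.
z_P − z_E = -1.4000 − 0.6943 = -2.0943.
E = -2.0943 / √2 = -2.0943 / 1.41421 = -1.4809 ≈ -1.48.

-1.48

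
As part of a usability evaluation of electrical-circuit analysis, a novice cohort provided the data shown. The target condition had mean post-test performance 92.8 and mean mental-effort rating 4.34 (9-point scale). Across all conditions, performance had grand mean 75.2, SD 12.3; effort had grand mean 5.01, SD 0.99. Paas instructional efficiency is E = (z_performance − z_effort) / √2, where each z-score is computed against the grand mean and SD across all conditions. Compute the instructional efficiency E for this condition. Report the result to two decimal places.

1.49

z_performance = (92.8 − 75.2) / 12.3 = 17.6000 / 12.3 = 1.4309.
z_effort = (4.34 − 5.01) / 0.99 = -0.6700 / 0.99 = -0.6768.
z_P − z_E = 1.4309 − (-0.6768) = 2.1077.
E = 2.1077 / √2 = 2.1077 / 1.41421 = 1.4904 ≈ 1.49.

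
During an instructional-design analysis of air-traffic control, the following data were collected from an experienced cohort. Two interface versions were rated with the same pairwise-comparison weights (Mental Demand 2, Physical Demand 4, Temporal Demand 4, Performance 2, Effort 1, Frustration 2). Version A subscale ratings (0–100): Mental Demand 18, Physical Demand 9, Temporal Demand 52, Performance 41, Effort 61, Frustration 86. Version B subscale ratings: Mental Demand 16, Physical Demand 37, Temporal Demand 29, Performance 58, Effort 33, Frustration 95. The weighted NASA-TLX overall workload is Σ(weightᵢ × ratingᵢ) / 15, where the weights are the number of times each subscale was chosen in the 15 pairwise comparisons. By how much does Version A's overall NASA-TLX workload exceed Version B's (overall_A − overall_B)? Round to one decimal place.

-2.7

Version A weighted sum = 2·18 + 4·9 + 4·52 + 2·41 + 1·61 + 2·86 = 36 + 36 + 208 + 82 + 61 + 172 = 595; overall_A = 595/15 = 39.6667.
Version B weighted sum = 2·16 + 4·37 + 4·29 + 2·58 + 1·33 + 2·95 = 32 + 148 + 116 + 116 + 33 + 190 = 635; overall_B = 635/15 = 42.3333.
Difference = 39.6667 − 42.3333 = -2.6666 ≈ -2.7.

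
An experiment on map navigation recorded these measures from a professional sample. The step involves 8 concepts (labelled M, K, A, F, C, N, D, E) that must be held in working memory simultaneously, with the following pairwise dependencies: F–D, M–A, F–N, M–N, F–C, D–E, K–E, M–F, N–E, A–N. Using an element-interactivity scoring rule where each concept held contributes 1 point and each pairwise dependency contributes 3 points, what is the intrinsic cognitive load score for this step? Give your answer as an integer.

Count of concepts held simultaneously: 8.
Count of pairwise dependencies listed: 10.
Element contribution: 8 × 1 = 8.
Interaction contribution: 10 × 3 = 30.
Intrinsic load = 8 + 30 = 38.

38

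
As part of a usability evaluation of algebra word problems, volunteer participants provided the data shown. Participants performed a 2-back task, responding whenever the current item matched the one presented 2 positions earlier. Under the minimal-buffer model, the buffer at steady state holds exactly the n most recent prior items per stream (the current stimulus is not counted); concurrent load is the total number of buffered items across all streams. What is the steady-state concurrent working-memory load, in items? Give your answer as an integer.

2

The buffer holds the 2 most recent prior items.
Steady-state concurrent load = 2 items.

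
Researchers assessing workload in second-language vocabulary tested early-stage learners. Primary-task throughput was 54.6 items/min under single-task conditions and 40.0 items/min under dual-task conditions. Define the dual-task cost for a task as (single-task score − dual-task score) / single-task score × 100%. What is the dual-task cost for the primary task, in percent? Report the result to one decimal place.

Cost = (54.6 − 40.0) / 54.6 × 100%
     = 14.6000 / 54.6 × 100% = 26.7399%.
≈ 26.7%.

26.7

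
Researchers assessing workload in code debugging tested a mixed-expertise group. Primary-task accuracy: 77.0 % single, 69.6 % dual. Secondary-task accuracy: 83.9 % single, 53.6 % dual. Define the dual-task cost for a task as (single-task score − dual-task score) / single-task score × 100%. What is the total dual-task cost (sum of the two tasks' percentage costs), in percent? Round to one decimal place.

Primary cost = (77.0 − 69.6) / 77.0 × 100% = 9.6104%.
Secondary cost = (83.9 − 53.6) / 83.9 × 100% = 36.1144%.
Total = 9.6104% + 36.1144% = 45.7248% ≈ 45.7%.

45.7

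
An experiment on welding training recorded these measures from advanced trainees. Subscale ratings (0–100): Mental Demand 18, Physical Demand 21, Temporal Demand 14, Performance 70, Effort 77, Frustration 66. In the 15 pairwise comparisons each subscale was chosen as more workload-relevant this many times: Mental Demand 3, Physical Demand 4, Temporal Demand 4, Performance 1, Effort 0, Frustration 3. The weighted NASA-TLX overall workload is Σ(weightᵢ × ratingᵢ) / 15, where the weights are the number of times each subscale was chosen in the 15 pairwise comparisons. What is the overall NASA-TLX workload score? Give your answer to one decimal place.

The tallies are the weights (they sum to 15).
Weighted sum = 3·18 + 4·21 + 4·14 + 1·70 + 0·77 + 3·66
            = 54 + 84 + 56 + 70 + 0 + 198 = 462.
Overall workload = 462 / 15 = 30.8000 ≈ 30.8.

30.8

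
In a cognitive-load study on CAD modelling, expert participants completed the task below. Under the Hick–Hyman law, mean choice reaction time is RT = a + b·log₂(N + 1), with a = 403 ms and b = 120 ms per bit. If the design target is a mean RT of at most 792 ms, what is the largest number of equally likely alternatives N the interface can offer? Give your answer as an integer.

8

Set 403 + 120·log₂(N + 1) ≤ 792.
log₂(N + 1) ≤ (792 − 403) / 120 = 3.2417.
N + 1 ≤ 2^3.2417 = 9.4591.
N ≤ 8.4591, so the largest integer N is 8.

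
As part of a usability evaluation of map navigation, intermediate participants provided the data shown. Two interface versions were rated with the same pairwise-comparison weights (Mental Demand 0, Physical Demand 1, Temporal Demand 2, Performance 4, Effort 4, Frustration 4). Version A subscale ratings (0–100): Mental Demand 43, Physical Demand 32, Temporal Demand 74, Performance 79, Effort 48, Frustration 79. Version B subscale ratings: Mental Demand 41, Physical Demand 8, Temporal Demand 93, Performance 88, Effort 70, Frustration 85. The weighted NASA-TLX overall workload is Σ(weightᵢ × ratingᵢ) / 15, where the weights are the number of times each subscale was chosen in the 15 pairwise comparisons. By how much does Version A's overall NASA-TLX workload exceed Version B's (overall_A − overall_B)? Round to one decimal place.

Version A weighted sum = 0·43 + 1·32 + 2·74 + 4·79 + 4·48 + 4·79 = 0 + 32 + 148 + 316 + 192 + 316 = 1004; overall_A = 1004/15 = 66.9333.
Version B weighted sum = 0·41 + 1·8 + 2·93 + 4·88 + 4·70 + 4·85 = 0 + 8 + 186 + 352 + 280 + 340 = 1166; overall_B = 1166/15 = 77.7333.
Difference = 66.9333 − 77.7333 = -10.8000 ≈ -10.8.

-10.8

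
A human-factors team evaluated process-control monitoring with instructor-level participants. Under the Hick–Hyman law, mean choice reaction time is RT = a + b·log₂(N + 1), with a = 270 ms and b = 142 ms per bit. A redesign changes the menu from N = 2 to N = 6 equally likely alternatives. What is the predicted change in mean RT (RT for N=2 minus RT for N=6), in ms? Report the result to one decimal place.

RT(2) = 270 + 142·log₂(3) = 270 + 142·1.5850 = 495.0700 ms.
RT(6) = 270 + 142·log₂(7) = 270 + 142·2.8074 = 668.6508 ms.
Difference = 495.0700 − 668.6508 = -173.5808 ≈ -173.6 ms.

-173.6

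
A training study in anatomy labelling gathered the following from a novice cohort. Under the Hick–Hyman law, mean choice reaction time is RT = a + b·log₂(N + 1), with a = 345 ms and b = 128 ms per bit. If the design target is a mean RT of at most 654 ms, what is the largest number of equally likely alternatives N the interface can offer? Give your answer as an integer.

4

Set 345 + 128·log₂(N + 1) ≤ 654.
log₂(N + 1) ≤ (654 − 345) / 128 = 2.4141.
N + 1 ≤ 2^2.4141 = 5.3299.
N ≤ 4.3299, so the largest integer N is 4.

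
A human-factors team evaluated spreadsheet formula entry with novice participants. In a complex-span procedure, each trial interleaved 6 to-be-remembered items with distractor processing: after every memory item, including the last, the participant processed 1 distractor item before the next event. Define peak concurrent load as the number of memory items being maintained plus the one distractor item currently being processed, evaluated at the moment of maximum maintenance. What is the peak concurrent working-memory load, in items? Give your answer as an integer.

Maintenance is greatest during the distractor(s) after memory item 6: all 6 memory items are being held.
One distractor item is concurrently being processed.
Peak concurrent load = 6 + 1 = 7 items.

7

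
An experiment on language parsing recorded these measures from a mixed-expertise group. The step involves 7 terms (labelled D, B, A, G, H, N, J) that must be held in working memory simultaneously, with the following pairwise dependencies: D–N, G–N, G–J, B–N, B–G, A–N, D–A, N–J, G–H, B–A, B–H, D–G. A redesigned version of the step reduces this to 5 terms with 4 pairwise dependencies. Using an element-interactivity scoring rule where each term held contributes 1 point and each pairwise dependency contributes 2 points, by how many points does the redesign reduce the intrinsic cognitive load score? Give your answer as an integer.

18

Original: 7 × 1 + 12 × 2 = 7 + 24 = 31.
Redesigned: 5 × 1 + 4 × 2 = 5 + 8 = 13.
Reduction = 31 − 13 = 18.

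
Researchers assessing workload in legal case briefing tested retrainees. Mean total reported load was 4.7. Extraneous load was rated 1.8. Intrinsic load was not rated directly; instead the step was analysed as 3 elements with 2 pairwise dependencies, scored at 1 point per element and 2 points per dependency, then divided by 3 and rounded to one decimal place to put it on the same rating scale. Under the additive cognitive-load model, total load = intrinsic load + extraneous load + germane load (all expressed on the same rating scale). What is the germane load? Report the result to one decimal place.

Intrinsic (element-interactivity): (3 × 1 + 2 × 2) / 3 = 7 / 3 = 2.3333 → 2.3.
germane load = total − intrinsic − extraneous
             = 4.7 − 2.3 − 1.8 = 0.6.

0.6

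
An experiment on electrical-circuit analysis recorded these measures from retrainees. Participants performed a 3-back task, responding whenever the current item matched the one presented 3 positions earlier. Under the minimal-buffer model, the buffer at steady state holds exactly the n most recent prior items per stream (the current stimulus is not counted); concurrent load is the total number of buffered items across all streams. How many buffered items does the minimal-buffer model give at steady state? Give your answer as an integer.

The buffer holds the 3 most recent prior items.
Steady-state concurrent load = 3 items.

3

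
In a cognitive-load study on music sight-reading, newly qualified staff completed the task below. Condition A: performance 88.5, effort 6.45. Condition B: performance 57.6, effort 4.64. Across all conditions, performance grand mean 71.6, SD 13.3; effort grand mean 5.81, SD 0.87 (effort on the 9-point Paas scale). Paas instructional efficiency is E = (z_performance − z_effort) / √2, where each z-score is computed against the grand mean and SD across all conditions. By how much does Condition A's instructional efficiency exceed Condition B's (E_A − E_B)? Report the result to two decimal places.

0.17

Condition A: z_P = (88.5 − 71.6)/13.3 = 1.2707; z_E = (6.45 − 5.81)/0.87 = 0.7356; E_A = (1.2707 − 0.7356)/√2 = 0.3784.
Condition B: z_P = (57.6 − 71.6)/13.3 = -1.0526; z_E = (4.64 − 5.81)/0.87 = -1.3448; E_B = (-1.0526 − (-1.3448))/√2 = 0.2066.
E_A − E_B = 0.3784 − 0.2066 = 0.1718 ≈ 0.17.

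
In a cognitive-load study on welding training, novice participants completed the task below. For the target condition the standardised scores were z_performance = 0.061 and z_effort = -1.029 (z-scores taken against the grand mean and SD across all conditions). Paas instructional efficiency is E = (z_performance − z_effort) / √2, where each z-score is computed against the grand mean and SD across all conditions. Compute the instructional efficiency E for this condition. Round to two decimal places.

0.77

z_P − z_E = 0.061 − (-1.029) = 1.0900.
E = 1.0900 / √2 = 1.0900 / 1.41421 = 0.7707 ≈ 0.77.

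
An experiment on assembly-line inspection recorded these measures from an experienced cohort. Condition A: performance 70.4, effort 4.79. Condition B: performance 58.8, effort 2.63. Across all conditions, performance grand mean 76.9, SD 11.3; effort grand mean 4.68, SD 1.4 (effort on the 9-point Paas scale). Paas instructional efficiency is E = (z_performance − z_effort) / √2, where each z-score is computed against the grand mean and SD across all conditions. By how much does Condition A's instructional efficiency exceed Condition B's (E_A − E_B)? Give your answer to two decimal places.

-0.37

Condition A: z_P = (70.4 − 76.9)/11.3 = -0.5752; z_E = (4.79 − 4.68)/1.4 = 0.0786; E_A = (-0.5752 − 0.0786)/√2 = -0.4623.
Condition B: z_P = (58.8 − 76.9)/11.3 = -1.6018; z_E = (2.63 − 4.68)/1.4 = -1.4643; E_B = (-1.6018 − (-1.4643))/√2 = -0.0972.
E_A − E_B = -0.4623 − (-0.0972) = -0.3651 ≈ -0.37.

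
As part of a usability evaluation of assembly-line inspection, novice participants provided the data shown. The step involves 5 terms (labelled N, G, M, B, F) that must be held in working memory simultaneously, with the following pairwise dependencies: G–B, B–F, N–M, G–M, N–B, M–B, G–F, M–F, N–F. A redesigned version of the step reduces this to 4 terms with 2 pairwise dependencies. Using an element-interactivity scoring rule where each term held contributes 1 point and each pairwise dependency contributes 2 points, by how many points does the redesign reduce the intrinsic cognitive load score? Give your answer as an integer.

15

Original: 5 × 1 + 9 × 2 = 5 + 18 = 23.
Redesigned: 4 × 1 + 2 × 2 = 4 + 4 = 8.
Reduction = 23 − 8 = 15.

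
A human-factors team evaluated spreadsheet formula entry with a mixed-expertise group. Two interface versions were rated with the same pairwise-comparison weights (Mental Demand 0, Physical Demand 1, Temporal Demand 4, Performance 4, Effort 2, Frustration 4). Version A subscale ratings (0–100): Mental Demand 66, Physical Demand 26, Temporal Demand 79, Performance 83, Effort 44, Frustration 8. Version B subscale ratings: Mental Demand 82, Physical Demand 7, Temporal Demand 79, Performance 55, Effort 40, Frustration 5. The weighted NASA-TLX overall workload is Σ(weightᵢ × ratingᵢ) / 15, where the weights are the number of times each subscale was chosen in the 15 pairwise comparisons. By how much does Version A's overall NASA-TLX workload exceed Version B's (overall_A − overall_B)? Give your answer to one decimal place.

Version A weighted sum = 0·66 + 1·26 + 4·79 + 4·83 + 2·44 + 4·8 = 0 + 26 + 316 + 332 + 88 + 32 = 794; overall_A = 794/15 = 52.9333.
Version B weighted sum = 0·82 + 1·7 + 4·79 + 4·55 + 2·40 + 4·5 = 0 + 7 + 316 + 220 + 80 + 20 = 643; overall_B = 643/15 = 42.8667.
Difference = 52.9333 − 42.8667 = 10.0666 ≈ 10.1.

10.1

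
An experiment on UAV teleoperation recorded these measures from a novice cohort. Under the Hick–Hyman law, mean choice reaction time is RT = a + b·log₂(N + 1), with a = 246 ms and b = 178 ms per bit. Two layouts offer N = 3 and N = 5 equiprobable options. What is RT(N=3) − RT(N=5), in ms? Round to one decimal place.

-104.1

RT(3) = 246 + 178·log₂(4) = 246 + 178·2.0000 = 602.0000 ms.
RT(5) = 246 + 178·log₂(6) = 246 + 178·2.5850 = 706.1300 ms.
Difference = 602.0000 − 706.1300 = -104.1300 ≈ -104.1 ms.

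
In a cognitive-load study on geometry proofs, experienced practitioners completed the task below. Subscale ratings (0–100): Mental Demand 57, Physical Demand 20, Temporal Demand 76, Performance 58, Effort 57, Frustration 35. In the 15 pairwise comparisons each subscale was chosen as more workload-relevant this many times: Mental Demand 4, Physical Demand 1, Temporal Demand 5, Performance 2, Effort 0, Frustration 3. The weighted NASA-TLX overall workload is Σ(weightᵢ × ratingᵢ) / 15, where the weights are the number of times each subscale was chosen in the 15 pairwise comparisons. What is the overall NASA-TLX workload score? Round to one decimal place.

The tallies are the weights (they sum to 15).
Weighted sum = 4·57 + 1·20 + 5·76 + 2·58 + 0·57 + 3·35
            = 228 + 20 + 380 + 116 + 0 + 105 = 849.
Overall workload = 849 / 15 = 56.6000 ≈ 56.6.

56.6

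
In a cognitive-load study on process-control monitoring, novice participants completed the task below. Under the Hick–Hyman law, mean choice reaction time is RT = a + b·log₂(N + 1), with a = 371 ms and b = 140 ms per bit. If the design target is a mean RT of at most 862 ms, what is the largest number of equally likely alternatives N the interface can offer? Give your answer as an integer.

Set 371 + 140·log₂(N + 1) ≤ 862.
log₂(N + 1) ≤ (862 − 371) / 140 = 3.5071.
N + 1 ≤ 2^3.5071 = 11.3695.
N ≤ 10.3695, so the largest integer N is 10.

10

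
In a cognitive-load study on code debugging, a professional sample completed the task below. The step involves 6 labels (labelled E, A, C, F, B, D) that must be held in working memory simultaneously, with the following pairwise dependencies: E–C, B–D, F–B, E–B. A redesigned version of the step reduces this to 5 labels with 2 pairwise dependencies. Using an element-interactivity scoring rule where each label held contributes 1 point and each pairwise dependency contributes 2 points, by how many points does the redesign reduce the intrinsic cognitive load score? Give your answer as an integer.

5

Original: 6 × 1 + 4 × 2 = 6 + 8 = 14.
Redesigned: 5 × 1 + 2 × 2 = 5 + 4 = 9.
Reduction = 14 − 9 = 5.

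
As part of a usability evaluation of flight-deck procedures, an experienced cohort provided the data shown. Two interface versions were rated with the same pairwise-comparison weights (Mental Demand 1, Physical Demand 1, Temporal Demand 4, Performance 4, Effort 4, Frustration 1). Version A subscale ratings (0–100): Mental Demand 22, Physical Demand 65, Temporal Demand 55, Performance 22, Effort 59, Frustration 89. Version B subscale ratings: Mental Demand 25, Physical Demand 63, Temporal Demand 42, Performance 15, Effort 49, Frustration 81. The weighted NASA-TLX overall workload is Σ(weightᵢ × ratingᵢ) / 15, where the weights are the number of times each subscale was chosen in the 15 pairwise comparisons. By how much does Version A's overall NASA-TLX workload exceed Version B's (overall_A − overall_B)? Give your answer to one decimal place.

Version A weighted sum = 1·22 + 1·65 + 4·55 + 4·22 + 4·59 + 1·89 = 22 + 65 + 220 + 88 + 236 + 89 = 720; overall_A = 720/15 = 48.0000.
Version B weighted sum = 1·25 + 1·63 + 4·42 + 4·15 + 4·49 + 1·81 = 25 + 63 + 168 + 60 + 196 + 81 = 593; overall_B = 593/15 = 39.5333.
Difference = 48.0000 − 39.5333 = 8.4667 ≈ 8.5.

8.5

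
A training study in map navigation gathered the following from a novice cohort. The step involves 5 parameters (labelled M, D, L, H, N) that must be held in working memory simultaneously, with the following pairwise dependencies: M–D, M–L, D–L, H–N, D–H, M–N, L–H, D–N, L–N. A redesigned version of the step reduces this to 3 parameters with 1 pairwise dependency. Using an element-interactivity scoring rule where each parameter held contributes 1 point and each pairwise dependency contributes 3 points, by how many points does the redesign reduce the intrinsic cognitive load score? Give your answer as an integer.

Original: 5 × 1 + 9 × 3 = 5 + 27 = 32.
Redesigned: 3 × 1 + 1 × 3 = 3 + 3 = 6.
Reduction = 32 − 6 = 26.

26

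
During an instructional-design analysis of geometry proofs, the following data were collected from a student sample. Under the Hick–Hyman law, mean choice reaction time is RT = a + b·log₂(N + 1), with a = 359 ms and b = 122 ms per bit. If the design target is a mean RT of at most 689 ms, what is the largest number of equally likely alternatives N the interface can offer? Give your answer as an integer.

Set 359 + 122·log₂(N + 1) ≤ 689.
log₂(N + 1) ≤ (689 − 359) / 122 = 2.7049.
N + 1 ≤ 2^2.7049 = 6.5201.
N ≤ 5.5201, so the largest integer N is 5.

5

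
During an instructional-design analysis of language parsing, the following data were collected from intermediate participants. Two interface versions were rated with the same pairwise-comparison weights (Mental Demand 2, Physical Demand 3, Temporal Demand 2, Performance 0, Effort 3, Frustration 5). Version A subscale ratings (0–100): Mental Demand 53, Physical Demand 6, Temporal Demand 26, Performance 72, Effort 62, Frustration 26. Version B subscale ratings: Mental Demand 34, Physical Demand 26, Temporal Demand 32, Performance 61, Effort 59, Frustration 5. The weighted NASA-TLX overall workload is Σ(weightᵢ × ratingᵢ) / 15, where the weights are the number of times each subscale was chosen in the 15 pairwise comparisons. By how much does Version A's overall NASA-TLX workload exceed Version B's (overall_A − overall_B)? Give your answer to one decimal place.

Version A weighted sum = 2·53 + 3·6 + 2·26 + 0·72 + 3·62 + 5·26 = 106 + 18 + 52 + 0 + 186 + 130 = 492; overall_A = 492/15 = 32.8000.
Version B weighted sum = 2·34 + 3·26 + 2·32 + 0·61 + 3·59 + 5·5 = 68 + 78 + 64 + 0 + 177 + 25 = 412; overall_B = 412/15 = 27.4667.
Difference = 32.8000 − 27.4667 = 5.3333 ≈ 5.3.

5.3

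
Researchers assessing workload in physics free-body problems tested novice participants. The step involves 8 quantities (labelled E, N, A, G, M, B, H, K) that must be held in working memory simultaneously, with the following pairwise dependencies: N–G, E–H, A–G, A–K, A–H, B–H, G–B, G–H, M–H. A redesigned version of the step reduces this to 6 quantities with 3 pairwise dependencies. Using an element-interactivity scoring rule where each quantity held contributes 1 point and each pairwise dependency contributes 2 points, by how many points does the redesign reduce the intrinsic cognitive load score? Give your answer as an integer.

14

Original: 8 × 1 + 9 × 2 = 8 + 18 = 26.
Redesigned: 6 × 1 + 3 × 2 = 6 + 6 = 12.
Reduction = 26 − 12 = 14.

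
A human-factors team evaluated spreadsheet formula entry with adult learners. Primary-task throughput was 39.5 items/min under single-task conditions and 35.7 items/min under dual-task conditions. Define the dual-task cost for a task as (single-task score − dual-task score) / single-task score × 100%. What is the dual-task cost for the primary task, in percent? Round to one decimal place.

9.6

Cost = (39.5 − 35.7) / 39.5 × 100%
     = 3.8000 / 39.5 × 100% = 9.6203%.
≈ 9.6%.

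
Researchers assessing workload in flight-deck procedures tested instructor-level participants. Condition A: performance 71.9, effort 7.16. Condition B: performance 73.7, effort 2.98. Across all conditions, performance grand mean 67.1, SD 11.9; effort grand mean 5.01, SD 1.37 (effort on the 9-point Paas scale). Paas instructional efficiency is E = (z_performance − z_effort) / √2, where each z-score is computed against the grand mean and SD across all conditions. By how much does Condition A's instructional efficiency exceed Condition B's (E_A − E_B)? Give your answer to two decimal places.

-2.26

Condition A: z_P = (71.9 − 67.1)/11.9 = 0.4034; z_E = (7.16 − 5.01)/1.37 = 1.5693; E_A = (0.4034 − 1.5693)/√2 = -0.8244.
Condition B: z_P = (73.7 − 67.1)/11.9 = 0.5546; z_E = (2.98 − 5.01)/1.37 = -1.4818; E_B = (0.5546 − (-1.4818))/√2 = 1.4400.
E_A − E_B = -0.8244 − 1.4400 = -2.2644 ≈ -2.26.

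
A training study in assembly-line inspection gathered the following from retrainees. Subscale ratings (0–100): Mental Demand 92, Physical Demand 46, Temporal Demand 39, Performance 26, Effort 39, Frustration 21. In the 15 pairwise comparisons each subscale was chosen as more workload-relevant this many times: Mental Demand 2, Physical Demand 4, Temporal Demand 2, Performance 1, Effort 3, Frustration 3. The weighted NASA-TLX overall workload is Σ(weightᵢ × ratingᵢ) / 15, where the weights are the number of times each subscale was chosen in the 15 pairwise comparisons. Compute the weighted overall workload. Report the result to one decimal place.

The tallies are the weights (they sum to 15).
Weighted sum = 2·92 + 4·46 + 2·39 + 1·26 + 3·39 + 3·21
            = 184 + 184 + 78 + 26 + 117 + 63 = 652.
Overall workload = 652 / 15 = 43.4667 ≈ 43.5.

43.5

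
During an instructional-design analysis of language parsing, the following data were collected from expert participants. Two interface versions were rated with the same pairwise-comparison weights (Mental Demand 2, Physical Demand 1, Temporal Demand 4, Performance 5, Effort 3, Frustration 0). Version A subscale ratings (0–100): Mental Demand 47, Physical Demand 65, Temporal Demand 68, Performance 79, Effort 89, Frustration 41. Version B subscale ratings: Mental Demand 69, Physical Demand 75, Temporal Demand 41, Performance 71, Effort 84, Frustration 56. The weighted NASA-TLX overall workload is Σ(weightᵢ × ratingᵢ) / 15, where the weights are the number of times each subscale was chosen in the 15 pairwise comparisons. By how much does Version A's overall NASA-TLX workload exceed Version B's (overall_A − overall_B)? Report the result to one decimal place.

Version A weighted sum = 2·47 + 1·65 + 4·68 + 5·79 + 3·89 + 0·41 = 94 + 65 + 272 + 395 + 267 + 0 = 1093; overall_A = 1093/15 = 72.8667.
Version B weighted sum = 2·69 + 1·75 + 4·41 + 5·71 + 3·84 + 0·56 = 138 + 75 + 164 + 355 + 252 + 0 = 984; overall_B = 984/15 = 65.6000.
Difference = 72.8667 − 65.6000 = 7.2667 ≈ 7.3.

7.3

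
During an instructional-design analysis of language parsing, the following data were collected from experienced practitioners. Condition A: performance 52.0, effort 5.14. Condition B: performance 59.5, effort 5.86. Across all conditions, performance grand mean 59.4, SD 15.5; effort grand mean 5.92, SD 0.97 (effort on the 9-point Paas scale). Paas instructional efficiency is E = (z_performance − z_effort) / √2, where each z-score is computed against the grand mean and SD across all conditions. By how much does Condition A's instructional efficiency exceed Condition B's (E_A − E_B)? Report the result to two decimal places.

0.18

Condition A: z_P = (52.0 − 59.4)/15.5 = -0.4774; z_E = (5.14 − 5.92)/0.97 = -0.8041; E_A = (-0.4774 − (-0.8041))/√2 = 0.2310.
Condition B: z_P = (59.5 − 59.4)/15.5 = 0.0065; z_E = (5.86 − 5.92)/0.97 = -0.0619; E_B = (0.0065 − (-0.0619))/√2 = 0.0484.
E_A − E_B = 0.2310 − 0.0484 = 0.1826 ≈ 0.18.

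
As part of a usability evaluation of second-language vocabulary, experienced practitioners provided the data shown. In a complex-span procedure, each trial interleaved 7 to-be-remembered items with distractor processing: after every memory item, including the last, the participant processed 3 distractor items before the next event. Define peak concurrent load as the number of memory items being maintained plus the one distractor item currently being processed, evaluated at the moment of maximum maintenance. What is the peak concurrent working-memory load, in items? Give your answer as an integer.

8

Maintenance is greatest during the distractor(s) after memory item 7: all 7 memory items are being held.
One distractor item is concurrently being processed.
Peak concurrent load = 7 + 1 = 8 items.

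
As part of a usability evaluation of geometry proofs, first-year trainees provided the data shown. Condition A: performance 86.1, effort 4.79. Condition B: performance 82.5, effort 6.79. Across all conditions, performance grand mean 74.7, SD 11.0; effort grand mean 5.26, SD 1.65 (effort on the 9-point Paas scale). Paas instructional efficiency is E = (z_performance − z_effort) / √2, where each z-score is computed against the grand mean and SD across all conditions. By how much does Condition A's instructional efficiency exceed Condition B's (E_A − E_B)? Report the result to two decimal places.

1.09

Condition A: z_P = (86.1 − 74.7)/11.0 = 1.0364; z_E = (4.79 − 5.26)/1.65 = -0.2848; E_A = (1.0364 − (-0.2848))/√2 = 0.9342.
Condition B: z_P = (82.5 − 74.7)/11.0 = 0.7091; z_E = (6.79 − 5.26)/1.65 = 0.9273; E_B = (0.7091 − 0.9273)/√2 = -0.1543.
E_A − E_B = 0.9342 − (-0.1543) = 1.0885 ≈ 1.09.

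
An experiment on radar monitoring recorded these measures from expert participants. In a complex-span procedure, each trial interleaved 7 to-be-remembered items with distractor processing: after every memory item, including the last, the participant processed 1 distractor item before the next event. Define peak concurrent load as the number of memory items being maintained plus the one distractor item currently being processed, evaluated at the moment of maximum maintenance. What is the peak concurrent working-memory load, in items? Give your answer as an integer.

Maintenance is greatest during the distractor(s) after memory item 7: all 7 memory items are being held.
One distractor item is concurrently being processed.
Peak concurrent load = 7 + 1 = 8 items.

8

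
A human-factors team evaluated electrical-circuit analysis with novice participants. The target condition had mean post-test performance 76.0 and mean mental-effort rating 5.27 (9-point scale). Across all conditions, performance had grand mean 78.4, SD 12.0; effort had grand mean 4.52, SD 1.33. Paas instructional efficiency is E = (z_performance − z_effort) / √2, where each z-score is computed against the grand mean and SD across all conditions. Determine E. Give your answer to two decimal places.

z_performance = (76.0 − 78.4) / 12.0 = -2.4000 / 12.0 = -0.2000.
z_effort = (5.27 − 4.52) / 1.33 = 0.7500 / 1.33 = 0.5639.
z_P − z_E = -0.2000 − 0.5639 = -0.7639.
E = -0.7639 / √2 = -0.7639 / 1.41421 = -0.5402 ≈ -0.54.

-0.54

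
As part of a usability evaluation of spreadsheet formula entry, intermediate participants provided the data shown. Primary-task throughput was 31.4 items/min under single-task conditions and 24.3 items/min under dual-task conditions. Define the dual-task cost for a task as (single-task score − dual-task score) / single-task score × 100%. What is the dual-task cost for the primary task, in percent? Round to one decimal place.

22.6

Cost = (31.4 − 24.3) / 31.4 × 100%
     = 7.1000 / 31.4 × 100% = 22.6115%.
≈ 22.6%.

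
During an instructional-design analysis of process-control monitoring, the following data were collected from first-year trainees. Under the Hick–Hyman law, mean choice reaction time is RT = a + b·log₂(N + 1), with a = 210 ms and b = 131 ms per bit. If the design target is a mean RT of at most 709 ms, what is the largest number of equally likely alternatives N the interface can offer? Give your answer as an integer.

13

Set 210 + 131·log₂(N + 1) ≤ 709.
log₂(N + 1) ≤ (709 − 210) / 131 = 3.8092.
N + 1 ≤ 2^3.8092 = 14.0179.
N ≤ 13.0179, so the largest integer N is 13.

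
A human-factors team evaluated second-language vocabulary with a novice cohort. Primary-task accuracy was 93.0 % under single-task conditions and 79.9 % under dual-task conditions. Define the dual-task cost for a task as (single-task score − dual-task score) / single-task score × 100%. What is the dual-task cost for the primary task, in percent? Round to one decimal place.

14.1

Cost = (93.0 − 79.9) / 93.0 × 100%
     = 13.1000 / 93.0 × 100% = 14.0860%.
≈ 14.1%.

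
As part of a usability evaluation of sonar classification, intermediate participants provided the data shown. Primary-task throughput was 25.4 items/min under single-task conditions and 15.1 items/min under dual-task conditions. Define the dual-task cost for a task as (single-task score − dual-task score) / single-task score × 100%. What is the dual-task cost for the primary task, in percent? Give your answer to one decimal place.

40.6

Cost = (25.4 − 15.1) / 25.4 × 100%
     = 10.3000 / 25.4 × 100% = 40.5512%.
≈ 40.6%.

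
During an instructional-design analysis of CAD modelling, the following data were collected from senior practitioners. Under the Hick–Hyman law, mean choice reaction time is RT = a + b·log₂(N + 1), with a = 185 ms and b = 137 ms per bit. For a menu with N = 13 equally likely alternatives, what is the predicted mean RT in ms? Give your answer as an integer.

707

log₂(13 + 1) = log₂(14) = 3.8074.
RT = 185 + 137 × 3.8074 = 185 + 521.6138 = 706.6138 ms.
≈ 707 ms.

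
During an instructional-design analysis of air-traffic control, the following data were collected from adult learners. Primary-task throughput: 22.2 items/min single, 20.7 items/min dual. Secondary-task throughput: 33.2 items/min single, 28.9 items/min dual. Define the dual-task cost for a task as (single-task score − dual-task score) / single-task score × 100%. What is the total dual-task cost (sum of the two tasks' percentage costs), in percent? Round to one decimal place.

19.7

Primary cost = (22.2 − 20.7) / 22.2 × 100% = 6.7568%.
Secondary cost = (33.2 − 28.9) / 33.2 × 100% = 12.9518%.
Total = 6.7568% + 12.9518% = 19.7086% ≈ 19.7%.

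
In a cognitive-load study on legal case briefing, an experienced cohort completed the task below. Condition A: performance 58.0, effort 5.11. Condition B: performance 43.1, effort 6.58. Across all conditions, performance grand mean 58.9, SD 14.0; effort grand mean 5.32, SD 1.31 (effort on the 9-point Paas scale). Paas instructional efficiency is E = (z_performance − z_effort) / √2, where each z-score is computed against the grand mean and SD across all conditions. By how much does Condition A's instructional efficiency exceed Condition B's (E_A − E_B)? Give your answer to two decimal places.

Condition A: z_P = (58.0 − 58.9)/14.0 = -0.0643; z_E = (5.11 − 5.32)/1.31 = -0.1603; E_A = (-0.0643 − (-0.1603))/√2 = 0.0679.
Condition B: z_P = (43.1 − 58.9)/14.0 = -1.1286; z_E = (6.58 − 5.32)/1.31 = 0.9618; E_B = (-1.1286 − 0.9618)/√2 = -1.4781.
E_A − E_B = 0.0679 − (-1.4781) = 1.5460 ≈ 1.55.

1.55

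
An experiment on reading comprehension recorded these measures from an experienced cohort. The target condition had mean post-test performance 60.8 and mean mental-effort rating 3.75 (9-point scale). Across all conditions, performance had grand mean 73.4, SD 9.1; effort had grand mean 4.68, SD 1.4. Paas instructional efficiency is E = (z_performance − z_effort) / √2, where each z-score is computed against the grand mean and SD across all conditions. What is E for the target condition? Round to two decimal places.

-0.51

z_performance = (60.8 − 73.4) / 9.1 = -12.6000 / 9.1 = -1.3846.
z_effort = (3.75 − 4.68) / 1.4 = -0.9300 / 1.4 = -0.6643.
z_P − z_E = -1.3846 − (-0.6643) = -0.7203.
E = -0.7203 / √2 = -0.7203 / 1.41421 = -0.5093 ≈ -0.51.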